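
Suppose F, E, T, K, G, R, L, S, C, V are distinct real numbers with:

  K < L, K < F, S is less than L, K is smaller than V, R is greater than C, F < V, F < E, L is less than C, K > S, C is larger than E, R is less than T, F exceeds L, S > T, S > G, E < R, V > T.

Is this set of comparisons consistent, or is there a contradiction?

inconsistent

Chaining the given relations yields S < K < L < F < E < C < R < T, so S < T. But one relation states T < S. These cannot both hold.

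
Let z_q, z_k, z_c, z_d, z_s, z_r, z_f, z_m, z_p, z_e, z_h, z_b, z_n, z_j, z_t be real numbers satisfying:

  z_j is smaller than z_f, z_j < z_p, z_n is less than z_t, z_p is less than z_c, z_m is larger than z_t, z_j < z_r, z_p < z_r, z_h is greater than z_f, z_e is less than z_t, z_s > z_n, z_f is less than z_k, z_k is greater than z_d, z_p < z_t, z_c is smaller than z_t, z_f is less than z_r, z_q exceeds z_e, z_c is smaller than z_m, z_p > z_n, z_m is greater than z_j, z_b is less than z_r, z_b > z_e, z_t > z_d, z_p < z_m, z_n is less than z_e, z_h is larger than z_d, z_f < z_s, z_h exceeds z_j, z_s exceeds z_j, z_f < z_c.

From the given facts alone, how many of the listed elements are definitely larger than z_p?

4

The elements the relations force above z_p are z_c, z_t, z_m, z_r — no chain reaches any other.
That is 4.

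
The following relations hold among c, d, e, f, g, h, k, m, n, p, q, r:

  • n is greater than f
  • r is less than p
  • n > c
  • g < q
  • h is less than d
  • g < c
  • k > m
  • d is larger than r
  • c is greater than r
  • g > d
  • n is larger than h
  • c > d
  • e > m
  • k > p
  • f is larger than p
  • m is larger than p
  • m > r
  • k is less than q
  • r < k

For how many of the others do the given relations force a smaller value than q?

7

The elements the relations force below q are r, p, m, h, d, g, k — no chain reaches any other.
That is 7.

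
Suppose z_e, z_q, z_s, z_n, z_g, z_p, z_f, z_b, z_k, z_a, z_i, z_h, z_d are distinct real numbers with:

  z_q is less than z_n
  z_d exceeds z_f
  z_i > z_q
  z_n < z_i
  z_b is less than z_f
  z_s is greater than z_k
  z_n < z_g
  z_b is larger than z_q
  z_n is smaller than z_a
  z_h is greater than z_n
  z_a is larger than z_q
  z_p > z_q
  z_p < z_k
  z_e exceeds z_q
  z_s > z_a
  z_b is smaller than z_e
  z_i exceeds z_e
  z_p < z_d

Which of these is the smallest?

z_q

Chaining upward from z_q: directly above it, z_b, z_n, z_e, z_p, z_i, z_a; then z_h, z_f, z_d, z_k, z_g, z_s.
That covers every other element, and nothing is given below z_q, so z_q is the smallest.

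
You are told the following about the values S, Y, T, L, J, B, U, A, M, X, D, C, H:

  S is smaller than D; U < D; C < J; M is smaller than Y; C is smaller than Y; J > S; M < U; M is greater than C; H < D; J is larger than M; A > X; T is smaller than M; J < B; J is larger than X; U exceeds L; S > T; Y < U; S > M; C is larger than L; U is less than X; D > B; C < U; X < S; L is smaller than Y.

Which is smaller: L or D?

L

Link the given pairs in sequence: L < C; C < M; M < Y; Y < U; U < X; X < S; S < J; J < B; B < D.
Together: L < C < M < Y < U < X < S < J < B < D.
So L < D; L is the smaller of the two.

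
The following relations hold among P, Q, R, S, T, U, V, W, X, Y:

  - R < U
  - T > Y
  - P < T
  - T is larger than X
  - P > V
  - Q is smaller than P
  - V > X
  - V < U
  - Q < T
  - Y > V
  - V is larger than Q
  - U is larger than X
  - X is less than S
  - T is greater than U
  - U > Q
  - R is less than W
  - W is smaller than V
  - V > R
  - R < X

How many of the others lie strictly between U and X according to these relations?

Chaining upward from X reaches: V, Y, S, P, T.
Chaining downward from U reaches: R, W, Q, V.
Strictly between X and U are those in both lists: V — 1 element.

1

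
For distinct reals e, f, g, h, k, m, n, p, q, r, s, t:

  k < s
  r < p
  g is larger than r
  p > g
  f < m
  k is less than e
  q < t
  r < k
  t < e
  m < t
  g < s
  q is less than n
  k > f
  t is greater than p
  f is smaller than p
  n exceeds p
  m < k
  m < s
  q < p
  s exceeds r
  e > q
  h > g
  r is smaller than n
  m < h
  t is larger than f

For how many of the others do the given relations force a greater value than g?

Directly above g: p, h, s.
One step further: t, n (5 so far).
One step further: e (6 so far).
No other element is forced above g by the given relations, so the count is 6.

6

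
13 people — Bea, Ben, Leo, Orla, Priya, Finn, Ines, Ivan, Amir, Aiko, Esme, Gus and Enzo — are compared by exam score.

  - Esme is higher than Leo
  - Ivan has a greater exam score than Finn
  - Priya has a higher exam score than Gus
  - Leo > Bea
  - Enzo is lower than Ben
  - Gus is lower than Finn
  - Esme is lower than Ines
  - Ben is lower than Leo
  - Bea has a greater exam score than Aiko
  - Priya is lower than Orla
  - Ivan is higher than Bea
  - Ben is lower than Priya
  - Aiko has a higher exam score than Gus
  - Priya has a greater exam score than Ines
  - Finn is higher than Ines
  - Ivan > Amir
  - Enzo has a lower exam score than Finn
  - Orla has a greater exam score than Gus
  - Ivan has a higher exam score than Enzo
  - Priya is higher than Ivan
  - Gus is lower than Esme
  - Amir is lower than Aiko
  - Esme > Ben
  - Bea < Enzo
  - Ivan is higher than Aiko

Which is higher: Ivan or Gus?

Chaining the given relations: Gus < Aiko < Bea < Enzo < Ben < Esme < Ines < Finn < Ivan.
So Gus < Ivan; Ivan is the higher of the two.

Ivan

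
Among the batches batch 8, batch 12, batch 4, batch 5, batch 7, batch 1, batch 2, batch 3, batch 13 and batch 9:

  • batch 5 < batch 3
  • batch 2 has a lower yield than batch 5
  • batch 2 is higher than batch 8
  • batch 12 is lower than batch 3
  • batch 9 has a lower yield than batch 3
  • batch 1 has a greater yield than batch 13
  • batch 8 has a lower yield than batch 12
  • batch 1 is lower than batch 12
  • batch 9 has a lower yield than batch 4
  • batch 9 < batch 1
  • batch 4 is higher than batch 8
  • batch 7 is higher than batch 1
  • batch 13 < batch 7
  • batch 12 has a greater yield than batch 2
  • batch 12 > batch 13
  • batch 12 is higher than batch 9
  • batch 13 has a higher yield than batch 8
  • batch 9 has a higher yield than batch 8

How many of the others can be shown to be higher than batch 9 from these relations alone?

The elements the relations force above batch 9 are batch 1, batch 12, batch 4, batch 7, batch 3 — no chain reaches any other.
That is 5.

5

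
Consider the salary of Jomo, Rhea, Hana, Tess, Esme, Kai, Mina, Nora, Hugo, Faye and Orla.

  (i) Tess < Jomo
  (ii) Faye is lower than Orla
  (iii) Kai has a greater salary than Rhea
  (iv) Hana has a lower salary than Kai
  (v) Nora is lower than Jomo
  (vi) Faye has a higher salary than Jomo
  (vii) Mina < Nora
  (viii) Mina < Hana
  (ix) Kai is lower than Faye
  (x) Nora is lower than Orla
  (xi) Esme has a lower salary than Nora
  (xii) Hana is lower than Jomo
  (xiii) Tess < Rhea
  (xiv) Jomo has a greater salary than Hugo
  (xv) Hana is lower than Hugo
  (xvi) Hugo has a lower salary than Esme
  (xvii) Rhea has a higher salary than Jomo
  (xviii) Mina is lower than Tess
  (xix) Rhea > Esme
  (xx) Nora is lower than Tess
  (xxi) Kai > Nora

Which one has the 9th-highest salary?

Chaining the given pairs: Mina < Hana < Hugo < Esme < Nora < Tess < Jomo < Rhea < Kai < Faye < Orla.
Counting 9 from the largest end gives Hugo.

Hugo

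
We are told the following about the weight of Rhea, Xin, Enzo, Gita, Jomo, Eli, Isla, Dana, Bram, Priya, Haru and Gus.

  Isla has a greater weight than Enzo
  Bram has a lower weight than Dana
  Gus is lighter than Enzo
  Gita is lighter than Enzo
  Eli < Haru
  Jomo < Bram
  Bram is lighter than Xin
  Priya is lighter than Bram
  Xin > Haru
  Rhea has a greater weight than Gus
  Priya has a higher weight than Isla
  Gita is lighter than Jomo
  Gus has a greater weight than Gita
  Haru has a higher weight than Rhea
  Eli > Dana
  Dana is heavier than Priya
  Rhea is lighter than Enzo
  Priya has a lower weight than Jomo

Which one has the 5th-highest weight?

Bram

Chaining the given pairs: Gita < Gus < Rhea < Enzo < Isla < Priya < Jomo < Bram < Dana < Eli < Haru < Xin.
Counting 5 from the largest end gives Bram.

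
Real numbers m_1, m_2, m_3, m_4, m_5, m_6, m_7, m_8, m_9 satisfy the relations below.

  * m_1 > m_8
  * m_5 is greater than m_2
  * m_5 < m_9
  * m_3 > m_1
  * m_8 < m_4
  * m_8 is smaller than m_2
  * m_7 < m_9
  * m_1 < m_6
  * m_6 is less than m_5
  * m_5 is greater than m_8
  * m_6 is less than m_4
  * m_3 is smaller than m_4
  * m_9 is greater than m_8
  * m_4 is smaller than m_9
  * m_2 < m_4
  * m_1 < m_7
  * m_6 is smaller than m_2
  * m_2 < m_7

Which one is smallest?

m_8

m_1 is not least since m_8 < m_1; m_6 is not least since m_1 < m_6; m_2 is not least since m_8 < m_2; m_7 is not least since m_2 < m_7; m_3 is not least since m_1 < m_3; m_4 is not least since m_8 < m_4; m_5 is not least since m_8 < m_5; m_9 is not least since m_4 < m_9.
Only m_8 has nothing below it, so m_8 is the smallest.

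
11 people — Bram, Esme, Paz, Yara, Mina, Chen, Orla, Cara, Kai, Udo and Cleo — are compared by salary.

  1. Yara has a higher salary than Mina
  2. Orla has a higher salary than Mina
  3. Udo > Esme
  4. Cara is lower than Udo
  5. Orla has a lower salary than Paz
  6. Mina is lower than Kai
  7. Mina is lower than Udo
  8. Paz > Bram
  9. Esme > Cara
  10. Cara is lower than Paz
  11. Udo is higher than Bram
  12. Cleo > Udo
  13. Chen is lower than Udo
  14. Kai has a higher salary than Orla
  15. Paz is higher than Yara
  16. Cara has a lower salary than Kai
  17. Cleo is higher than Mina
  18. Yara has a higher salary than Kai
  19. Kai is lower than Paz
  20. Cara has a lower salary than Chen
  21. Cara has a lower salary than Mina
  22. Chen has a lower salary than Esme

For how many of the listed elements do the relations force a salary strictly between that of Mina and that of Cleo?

1

The relations place Mina below Cleo. An element lies strictly between them when it is forced above Mina and also forced below Cleo.
Above Mina: {Orla, Kai, Udo, Yara, Paz}. Below Cleo: {Cara, Bram, Chen, Esme, Udo}.
Intersection: {Udo} — 1.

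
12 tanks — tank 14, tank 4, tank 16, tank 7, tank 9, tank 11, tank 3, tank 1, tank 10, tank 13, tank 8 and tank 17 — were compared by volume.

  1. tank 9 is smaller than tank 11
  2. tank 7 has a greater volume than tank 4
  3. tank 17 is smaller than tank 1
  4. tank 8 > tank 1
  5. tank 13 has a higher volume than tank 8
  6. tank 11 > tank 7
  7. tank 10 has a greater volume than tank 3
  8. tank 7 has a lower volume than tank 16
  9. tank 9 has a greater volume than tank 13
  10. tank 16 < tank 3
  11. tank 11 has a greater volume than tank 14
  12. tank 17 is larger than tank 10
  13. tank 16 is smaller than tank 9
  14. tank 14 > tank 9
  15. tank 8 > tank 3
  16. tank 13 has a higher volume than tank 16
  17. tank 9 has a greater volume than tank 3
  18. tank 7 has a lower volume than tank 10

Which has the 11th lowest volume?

tank 14

The consecutive relations fix a unique order: tank 4 < tank 7 < tank 16 < tank 3 < tank 10 < tank 17 < tank 1 < tank 8 < tank 13 < tank 9 < tank 14 < tank 11.
Counting 11 from the smallest end gives tank 14.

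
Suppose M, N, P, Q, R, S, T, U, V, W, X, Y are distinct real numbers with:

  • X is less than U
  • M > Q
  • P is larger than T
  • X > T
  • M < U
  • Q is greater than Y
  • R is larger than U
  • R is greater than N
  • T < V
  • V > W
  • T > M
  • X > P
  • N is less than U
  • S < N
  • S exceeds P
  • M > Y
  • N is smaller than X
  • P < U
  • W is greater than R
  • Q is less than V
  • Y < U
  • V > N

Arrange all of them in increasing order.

Nothing is placed below Y, so it is least; from there Y < Q; Q < M; M < T; T < P; P < S; S < N; N < X; X < U; U < R; R < W; W < V, each given directly.

Y < Q < M < T < P < S < N < X < U < R < W < V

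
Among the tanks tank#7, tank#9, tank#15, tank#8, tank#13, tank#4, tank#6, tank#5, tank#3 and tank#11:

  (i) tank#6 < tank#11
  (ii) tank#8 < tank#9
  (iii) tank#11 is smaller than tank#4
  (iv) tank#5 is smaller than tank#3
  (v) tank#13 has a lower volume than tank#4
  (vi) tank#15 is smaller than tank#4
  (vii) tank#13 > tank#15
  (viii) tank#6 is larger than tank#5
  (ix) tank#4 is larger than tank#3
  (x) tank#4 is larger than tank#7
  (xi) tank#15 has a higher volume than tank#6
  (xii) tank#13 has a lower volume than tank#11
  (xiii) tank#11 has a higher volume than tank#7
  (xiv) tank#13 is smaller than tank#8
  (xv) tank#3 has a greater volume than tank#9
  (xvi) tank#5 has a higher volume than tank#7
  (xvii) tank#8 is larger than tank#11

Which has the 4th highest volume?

tank#8

The consecutive relations fix a unique order: tank#7 < tank#5 < tank#6 < tank#15 < tank#13 < tank#11 < tank#8 < tank#9 < tank#3 < tank#4.
The 4th largest is tank#8.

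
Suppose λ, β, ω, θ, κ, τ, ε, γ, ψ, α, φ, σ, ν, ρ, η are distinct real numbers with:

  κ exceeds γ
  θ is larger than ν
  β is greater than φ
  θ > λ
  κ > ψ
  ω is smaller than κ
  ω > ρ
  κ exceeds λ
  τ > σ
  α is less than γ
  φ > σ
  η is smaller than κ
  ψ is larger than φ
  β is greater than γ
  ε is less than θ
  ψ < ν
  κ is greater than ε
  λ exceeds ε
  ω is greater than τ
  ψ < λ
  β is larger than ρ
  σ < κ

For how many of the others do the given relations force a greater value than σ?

Directly above σ: φ, τ, κ.
One step further: ψ, ω, β (6 so far).
One step further: ν, λ (8 so far).
One step further: θ (9 so far).
Nothing else is reachable above σ; 9 in all.

9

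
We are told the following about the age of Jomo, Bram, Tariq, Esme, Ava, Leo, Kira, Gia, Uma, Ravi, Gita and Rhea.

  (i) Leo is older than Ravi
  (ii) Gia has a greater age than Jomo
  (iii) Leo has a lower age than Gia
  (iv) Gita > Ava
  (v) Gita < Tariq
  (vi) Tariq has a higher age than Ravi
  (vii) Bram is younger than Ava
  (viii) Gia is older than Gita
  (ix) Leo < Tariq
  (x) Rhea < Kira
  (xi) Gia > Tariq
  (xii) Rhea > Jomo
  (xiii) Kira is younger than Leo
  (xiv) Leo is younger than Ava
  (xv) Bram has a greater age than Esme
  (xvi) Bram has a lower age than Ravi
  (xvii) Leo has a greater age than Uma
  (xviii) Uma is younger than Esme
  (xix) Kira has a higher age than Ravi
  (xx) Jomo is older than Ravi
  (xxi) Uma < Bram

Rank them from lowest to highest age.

Each adjacent pair is fixed by a given relation: Uma < Esme; Esme < Bram; Bram < Ravi; Ravi < Jomo; Jomo < Rhea; Rhea < Kira; Kira < Leo; Leo < Ava; Ava < Gita; Gita < Tariq; Tariq < Gia. Chaining them end to end gives the full order.

Uma < Esme < Bram < Ravi < Jomo < Rhea < Kira < Leo < Ava < Gita < Tariq < Gia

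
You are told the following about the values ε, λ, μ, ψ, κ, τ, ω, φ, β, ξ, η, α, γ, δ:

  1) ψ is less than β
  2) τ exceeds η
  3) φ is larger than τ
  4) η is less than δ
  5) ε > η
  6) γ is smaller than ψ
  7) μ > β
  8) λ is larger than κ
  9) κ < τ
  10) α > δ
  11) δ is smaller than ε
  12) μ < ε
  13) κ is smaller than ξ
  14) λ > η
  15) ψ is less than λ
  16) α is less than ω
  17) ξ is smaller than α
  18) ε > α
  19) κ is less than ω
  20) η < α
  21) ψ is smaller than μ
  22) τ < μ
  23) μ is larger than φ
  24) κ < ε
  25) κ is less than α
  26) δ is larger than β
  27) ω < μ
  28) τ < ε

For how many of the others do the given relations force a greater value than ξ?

From ξ the given relations immediately reach α.
From those, ω, ε — 3 in total.
From those, μ — 4 in total.
Nothing else is reachable above ξ; 4 in all.

4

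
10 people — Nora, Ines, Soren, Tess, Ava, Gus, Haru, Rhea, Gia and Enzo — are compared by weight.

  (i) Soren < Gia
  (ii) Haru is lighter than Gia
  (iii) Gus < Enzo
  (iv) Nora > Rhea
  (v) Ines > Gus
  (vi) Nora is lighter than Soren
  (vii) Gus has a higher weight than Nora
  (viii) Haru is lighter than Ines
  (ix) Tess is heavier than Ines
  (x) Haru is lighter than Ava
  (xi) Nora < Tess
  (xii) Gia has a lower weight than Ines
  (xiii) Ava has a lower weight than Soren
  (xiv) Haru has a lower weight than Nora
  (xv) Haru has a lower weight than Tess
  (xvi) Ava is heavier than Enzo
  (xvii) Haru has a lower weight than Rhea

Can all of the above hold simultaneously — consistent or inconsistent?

The single ordering Haru < Rhea < Nora < Gus < Enzo < Ava < Soren < Gia < Ines < Tess satisfies every listed relation, so no contradiction arises.

consistent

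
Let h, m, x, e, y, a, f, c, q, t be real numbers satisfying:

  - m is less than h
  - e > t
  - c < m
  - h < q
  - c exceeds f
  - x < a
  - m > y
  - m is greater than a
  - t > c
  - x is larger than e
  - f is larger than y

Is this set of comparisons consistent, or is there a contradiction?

consistent

The single ordering y < f < c < t < e < x < a < m < h < q satisfies every listed relation, so no contradiction arises.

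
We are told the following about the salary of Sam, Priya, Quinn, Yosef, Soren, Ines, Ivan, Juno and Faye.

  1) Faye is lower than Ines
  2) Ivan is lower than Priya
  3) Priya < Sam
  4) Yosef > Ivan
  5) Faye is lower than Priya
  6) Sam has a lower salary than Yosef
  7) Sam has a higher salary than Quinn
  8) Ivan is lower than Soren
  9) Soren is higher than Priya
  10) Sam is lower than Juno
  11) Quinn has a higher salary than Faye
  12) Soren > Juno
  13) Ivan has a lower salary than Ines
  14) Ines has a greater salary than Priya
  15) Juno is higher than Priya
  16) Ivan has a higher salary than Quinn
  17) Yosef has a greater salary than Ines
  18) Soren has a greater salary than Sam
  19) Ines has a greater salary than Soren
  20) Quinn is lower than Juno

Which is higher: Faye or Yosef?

Yosef

Following the relations from Faye: Faye < Quinn < Ivan < Priya < Sam < Juno < Soren < Ines < Yosef.
So Faye < Yosef; Yosef is the higher of the two.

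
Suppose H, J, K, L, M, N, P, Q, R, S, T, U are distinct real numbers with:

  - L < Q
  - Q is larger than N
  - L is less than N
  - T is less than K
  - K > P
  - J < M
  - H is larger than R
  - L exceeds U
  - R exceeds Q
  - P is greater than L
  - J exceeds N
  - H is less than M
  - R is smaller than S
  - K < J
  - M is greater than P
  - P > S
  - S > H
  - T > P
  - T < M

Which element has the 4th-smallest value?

Chaining the given pairs: U < L < N < Q < R < H < S < P < T < K < J < M.
The 4th smallest is Q.

Q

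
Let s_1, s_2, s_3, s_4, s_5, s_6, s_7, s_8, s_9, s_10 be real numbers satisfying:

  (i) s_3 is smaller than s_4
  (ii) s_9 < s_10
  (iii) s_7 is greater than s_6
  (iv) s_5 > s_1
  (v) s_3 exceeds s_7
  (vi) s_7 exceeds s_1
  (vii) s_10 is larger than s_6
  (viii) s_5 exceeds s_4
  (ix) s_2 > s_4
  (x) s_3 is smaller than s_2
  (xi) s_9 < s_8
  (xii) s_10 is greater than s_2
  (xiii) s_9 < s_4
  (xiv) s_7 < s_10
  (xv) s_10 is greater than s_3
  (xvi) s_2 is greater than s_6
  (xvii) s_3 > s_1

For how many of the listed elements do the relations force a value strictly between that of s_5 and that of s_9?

1

The relations place s_9 below s_5. An element lies strictly between them when it is forced above s_9 and also forced below s_5.
Above s_9: {s_4, s_8, s_2, s_10}. Below s_5: {s_1, s_6, s_7, s_3, s_4}.
Intersection: {s_4} — 1.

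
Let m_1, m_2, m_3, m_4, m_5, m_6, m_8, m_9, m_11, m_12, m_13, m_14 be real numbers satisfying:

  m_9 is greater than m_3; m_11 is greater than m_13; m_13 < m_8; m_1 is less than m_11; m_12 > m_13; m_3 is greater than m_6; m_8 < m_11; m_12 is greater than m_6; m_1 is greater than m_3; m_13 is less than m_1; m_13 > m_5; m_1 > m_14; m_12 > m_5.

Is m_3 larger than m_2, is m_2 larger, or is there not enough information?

undetermined

Following every chain through m_2: nothing is chained to m_2.
m_3 is not reached, and no chain runs the other way from m_3 to m_2.
So the given relations leave the order of m_2 and m_3 undetermined.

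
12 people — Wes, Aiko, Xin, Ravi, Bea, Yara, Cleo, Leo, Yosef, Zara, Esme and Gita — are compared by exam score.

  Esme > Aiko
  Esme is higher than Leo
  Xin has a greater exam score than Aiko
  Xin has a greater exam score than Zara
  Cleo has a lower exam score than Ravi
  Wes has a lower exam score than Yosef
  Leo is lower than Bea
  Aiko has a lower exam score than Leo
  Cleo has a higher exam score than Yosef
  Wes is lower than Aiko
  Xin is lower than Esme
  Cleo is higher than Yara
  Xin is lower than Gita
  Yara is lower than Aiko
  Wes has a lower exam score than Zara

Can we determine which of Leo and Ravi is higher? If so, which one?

Following every chain through Leo: above Leo we get Esme, Bea; below Leo we get Wes, Yara, Aiko.
Ravi is not reached, and no chain runs the other way from Ravi to Leo.
So the given relations leave the order of Leo and Ravi undetermined.

undetermined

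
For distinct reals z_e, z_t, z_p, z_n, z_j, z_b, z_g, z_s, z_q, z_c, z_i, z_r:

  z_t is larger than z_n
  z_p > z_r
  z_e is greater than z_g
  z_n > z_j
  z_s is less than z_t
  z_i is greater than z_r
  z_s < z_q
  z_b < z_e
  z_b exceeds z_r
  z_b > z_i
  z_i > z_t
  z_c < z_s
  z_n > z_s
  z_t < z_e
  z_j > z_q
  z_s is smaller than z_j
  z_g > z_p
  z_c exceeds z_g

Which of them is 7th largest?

z_q

The consecutive relations fix a unique order: z_r < z_p < z_g < z_c < z_s < z_q < z_j < z_n < z_t < z_i < z_b < z_e.
Counting 7 from the largest end gives z_q.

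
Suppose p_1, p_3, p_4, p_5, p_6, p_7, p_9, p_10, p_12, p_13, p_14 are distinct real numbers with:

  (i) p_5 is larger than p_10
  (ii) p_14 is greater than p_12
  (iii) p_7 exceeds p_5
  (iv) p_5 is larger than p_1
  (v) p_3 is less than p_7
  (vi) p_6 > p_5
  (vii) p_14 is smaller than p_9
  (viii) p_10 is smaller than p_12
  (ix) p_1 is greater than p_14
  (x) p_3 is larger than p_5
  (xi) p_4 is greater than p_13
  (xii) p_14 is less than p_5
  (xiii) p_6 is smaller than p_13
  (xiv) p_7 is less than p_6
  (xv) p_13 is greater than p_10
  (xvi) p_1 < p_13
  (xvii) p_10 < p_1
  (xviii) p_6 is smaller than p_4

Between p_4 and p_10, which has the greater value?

p_4

Chaining the given relations: p_10 < p_12 < p_14 < p_1 < p_5 < p_3 < p_7 < p_6 < p_13 < p_4.
So p_10 < p_4; p_4 is the larger of the two.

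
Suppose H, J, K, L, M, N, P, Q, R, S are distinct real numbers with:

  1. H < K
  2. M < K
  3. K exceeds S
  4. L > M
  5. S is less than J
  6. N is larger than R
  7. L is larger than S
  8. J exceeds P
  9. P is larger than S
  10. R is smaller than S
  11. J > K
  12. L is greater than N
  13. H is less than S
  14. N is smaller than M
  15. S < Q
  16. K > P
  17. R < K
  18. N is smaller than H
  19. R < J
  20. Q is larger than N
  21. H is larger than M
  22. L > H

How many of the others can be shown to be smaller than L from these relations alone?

Directly below L: N, M, H, S.
One step further: R (5 so far).
No other element is forced below L by the given relations, so the count is 5.

5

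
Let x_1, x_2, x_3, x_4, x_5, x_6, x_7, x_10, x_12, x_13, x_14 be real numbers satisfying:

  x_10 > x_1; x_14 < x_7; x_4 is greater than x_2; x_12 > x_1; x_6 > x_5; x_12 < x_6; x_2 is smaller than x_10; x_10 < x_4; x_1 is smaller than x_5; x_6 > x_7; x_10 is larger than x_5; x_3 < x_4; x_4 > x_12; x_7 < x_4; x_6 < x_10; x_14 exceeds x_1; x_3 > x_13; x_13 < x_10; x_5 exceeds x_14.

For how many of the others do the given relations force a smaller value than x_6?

5

The elements the relations force below x_6 are x_1, x_14, x_12, x_5, x_7 — no chain reaches any other.
That is 5.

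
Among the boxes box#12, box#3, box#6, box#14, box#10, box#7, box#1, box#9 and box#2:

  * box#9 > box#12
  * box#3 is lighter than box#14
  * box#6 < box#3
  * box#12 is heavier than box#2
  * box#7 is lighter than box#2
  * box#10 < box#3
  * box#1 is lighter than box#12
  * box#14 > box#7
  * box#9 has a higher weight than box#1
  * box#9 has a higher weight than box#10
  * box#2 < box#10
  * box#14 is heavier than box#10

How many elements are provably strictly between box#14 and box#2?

Chaining upward from box#2 reaches: box#10, box#12, box#3, box#9.
Chaining downward from box#14 reaches: box#7, box#6, box#10, box#3.
Strictly between box#2 and box#14 are those in both lists: box#10, box#3 — 2 elements.

2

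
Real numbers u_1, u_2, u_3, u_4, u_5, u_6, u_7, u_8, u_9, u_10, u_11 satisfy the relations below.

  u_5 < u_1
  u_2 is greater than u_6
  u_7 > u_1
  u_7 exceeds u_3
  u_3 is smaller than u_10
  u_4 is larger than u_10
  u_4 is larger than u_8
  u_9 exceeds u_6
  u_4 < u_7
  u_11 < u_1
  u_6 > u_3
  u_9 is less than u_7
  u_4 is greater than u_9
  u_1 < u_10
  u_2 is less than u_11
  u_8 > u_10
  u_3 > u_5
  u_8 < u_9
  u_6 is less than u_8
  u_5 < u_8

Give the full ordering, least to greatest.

The consecutive links are each given: u_5 < u_3; u_3 < u_6; u_6 < u_2; u_2 < u_11; u_11 < u_1; u_1 < u_10; u_10 < u_8; u_8 < u_9; u_9 < u_4; u_4 < u_7.

u_5 < u_3 < u_6 < u_2 < u_11 < u_1 < u_10 < u_8 < u_9 < u_4 < u_7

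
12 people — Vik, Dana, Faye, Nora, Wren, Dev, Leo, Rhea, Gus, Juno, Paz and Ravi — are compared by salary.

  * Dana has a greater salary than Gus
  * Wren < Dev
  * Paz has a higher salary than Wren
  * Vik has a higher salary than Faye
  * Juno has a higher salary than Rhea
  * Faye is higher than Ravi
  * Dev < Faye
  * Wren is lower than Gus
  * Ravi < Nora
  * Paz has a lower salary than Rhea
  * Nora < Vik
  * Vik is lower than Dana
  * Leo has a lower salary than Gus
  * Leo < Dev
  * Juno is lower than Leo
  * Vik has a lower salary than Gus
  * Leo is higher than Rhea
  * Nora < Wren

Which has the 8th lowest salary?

The consecutive relations fix a unique order: Ravi < Nora < Wren < Paz < Rhea < Juno < Leo < Dev < Faye < Vik < Gus < Dana.
The 8th smallest is Dev.

Dev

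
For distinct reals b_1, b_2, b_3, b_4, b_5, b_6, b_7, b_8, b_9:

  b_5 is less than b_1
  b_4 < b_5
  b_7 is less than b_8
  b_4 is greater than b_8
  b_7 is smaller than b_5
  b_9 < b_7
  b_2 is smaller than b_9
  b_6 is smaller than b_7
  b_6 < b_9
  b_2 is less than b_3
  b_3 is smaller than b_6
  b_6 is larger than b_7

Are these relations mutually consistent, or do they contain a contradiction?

Chaining the given relations yields b_6 < b_9 < b_7, so b_6 < b_7. But one relation states b_7 < b_6. These cannot both hold.

inconsistent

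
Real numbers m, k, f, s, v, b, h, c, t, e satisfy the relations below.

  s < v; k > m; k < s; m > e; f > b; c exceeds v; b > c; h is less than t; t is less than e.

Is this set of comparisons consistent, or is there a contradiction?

consistent

The single ordering h < t < e < m < k < s < v < c < b < f satisfies every listed relation, so no contradiction arises.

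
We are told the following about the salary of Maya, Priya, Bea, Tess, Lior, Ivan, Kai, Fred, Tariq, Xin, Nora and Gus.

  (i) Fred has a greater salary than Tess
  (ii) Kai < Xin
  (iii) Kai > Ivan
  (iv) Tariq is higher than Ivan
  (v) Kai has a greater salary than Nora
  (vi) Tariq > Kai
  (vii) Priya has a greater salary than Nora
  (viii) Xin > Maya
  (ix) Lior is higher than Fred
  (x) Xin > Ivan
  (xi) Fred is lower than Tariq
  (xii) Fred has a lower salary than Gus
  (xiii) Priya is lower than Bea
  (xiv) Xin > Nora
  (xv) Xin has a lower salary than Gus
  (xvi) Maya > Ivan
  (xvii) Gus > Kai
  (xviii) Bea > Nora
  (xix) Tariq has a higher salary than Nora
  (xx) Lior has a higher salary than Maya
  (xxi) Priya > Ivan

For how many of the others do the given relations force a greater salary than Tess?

The elements the relations force above Tess are Fred, Lior, Tariq, Gus — no chain reaches any other.
That is 4.

4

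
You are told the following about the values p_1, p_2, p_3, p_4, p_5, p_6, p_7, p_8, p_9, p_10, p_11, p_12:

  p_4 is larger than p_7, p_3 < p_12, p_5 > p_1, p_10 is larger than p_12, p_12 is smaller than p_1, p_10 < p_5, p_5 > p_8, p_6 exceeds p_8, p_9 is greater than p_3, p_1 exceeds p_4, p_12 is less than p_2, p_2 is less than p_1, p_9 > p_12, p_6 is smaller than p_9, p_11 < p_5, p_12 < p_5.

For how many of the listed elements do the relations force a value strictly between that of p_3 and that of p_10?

The relations place p_3 below p_10. An element lies strictly between them when it is forced above p_3 and also forced below p_10.
Above p_3: {p_12, p_9, p_2, p_1, p_5}. Below p_10: {p_12}.
Intersection: {p_12} — 1.

1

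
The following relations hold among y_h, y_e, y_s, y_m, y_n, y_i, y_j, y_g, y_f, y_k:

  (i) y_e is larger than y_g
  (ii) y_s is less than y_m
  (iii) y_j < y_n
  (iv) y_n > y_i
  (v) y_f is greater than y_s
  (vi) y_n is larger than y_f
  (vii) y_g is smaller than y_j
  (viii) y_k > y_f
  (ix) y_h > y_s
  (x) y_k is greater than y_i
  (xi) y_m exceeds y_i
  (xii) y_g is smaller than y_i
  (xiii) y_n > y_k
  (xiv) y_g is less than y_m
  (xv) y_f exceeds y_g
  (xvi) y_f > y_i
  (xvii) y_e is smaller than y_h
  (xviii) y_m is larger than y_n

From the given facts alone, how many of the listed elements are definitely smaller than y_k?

4

From y_k the given relations immediately reach y_i, y_f.
From those, y_g, y_s — 4 in total.
Nothing else is reachable below y_k; 4 in all.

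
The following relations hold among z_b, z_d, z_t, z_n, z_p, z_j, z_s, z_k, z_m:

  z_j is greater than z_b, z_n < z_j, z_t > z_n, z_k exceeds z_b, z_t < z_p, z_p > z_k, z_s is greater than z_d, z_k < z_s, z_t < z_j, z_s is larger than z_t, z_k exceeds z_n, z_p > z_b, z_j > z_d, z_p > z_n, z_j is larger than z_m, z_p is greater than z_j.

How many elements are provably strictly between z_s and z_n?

2

The relations place z_n below z_s. An element lies strictly between them when it is forced above z_n and also forced below z_s.
Above z_n: {z_t, z_k, z_j, z_p}. Below z_s: {z_d, z_b, z_t, z_k}.
Intersection: {z_t, z_k} — 2.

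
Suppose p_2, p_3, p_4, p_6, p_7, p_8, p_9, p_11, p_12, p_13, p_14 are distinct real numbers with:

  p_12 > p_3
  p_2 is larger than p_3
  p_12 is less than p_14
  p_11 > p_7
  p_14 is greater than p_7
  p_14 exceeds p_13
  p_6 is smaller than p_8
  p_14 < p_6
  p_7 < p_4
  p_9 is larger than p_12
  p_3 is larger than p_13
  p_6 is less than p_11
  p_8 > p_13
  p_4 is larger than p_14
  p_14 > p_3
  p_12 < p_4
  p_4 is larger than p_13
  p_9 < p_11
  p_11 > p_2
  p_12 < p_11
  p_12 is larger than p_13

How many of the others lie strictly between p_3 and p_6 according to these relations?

Chaining upward from p_3 reaches: p_12, p_2, p_14, p_9, p_11, p_4, p_8.
Chaining downward from p_6 reaches: p_13, p_12, p_7, p_14.
Strictly between p_3 and p_6 are those in both lists: p_12, p_14 — 2 elements.

2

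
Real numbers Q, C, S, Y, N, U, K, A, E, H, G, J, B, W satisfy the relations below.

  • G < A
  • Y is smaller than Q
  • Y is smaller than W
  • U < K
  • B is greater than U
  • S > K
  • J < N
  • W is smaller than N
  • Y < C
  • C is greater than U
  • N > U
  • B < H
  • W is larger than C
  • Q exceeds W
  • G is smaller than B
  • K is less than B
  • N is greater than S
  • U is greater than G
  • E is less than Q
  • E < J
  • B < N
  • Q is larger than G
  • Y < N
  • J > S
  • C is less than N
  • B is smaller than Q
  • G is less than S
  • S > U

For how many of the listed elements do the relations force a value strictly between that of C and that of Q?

The relations place C below Q. An element lies strictly between them when it is forced above C and also forced below Q.
Above C: {W, N}. Below Q: {G, U, Y, K, E, B, W}.
Intersection: {W} — 1.

1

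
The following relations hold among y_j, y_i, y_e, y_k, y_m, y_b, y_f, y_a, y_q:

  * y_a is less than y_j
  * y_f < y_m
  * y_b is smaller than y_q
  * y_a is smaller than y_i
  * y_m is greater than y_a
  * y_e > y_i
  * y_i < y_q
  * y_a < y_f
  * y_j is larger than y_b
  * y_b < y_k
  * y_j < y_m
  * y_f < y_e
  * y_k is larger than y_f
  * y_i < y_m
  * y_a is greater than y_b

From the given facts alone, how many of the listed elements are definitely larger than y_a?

From y_a the given relations immediately reach y_j, y_i, y_f, y_m.
From those, y_q, y_k, y_e — 7 in total.
Nothing else is reachable above y_a; 7 in all.

7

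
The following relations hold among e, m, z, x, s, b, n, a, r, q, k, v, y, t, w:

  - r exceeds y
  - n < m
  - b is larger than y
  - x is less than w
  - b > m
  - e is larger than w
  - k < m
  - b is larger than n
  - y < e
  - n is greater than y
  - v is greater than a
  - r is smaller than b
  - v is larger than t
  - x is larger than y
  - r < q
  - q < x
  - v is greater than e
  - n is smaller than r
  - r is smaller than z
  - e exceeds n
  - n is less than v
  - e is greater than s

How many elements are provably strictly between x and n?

2

Chaining upward from n reaches: r, z, q, m, w, b, e, v.
Chaining downward from x reaches: y, r, q.
Strictly between n and x are those in both lists: r, q — 2 elements.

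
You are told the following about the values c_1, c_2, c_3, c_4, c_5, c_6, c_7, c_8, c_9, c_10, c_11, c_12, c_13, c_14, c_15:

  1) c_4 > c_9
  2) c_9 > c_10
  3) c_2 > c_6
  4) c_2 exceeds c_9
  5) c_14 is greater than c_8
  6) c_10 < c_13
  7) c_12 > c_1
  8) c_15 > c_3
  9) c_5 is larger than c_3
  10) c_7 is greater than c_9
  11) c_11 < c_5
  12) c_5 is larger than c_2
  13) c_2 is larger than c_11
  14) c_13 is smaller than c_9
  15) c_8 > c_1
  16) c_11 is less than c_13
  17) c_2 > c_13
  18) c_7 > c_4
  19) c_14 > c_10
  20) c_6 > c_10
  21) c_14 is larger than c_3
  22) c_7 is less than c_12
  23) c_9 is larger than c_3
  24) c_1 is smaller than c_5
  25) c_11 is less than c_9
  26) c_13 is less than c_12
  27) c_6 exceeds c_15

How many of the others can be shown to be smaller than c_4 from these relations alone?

5

From c_4 the given relations immediately reach c_9.
From those, c_3, c_10, c_11, c_13 — 5 in total.
Nothing else is reachable below c_4; 5 in all.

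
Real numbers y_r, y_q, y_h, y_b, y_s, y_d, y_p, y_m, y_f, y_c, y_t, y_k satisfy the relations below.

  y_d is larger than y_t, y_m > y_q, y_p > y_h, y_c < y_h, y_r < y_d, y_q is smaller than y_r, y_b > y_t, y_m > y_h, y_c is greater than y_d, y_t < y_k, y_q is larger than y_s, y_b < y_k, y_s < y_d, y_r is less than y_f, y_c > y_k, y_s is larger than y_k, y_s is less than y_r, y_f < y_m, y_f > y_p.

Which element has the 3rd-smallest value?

y_k

Chaining the given pairs: y_t < y_b < y_k < y_s < y_q < y_r < y_d < y_c < y_h < y_p < y_f < y_m.
The 3rd smallest is y_k.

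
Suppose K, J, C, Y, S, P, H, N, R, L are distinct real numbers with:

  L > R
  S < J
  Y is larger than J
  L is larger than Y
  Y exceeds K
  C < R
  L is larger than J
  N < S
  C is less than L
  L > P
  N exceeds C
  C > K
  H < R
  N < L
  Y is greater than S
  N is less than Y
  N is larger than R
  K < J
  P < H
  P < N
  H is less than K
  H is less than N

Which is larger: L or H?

Chaining the given relations: H < K < C < R < N < S < J < Y < L.
So H < L; L is the larger of the two.

L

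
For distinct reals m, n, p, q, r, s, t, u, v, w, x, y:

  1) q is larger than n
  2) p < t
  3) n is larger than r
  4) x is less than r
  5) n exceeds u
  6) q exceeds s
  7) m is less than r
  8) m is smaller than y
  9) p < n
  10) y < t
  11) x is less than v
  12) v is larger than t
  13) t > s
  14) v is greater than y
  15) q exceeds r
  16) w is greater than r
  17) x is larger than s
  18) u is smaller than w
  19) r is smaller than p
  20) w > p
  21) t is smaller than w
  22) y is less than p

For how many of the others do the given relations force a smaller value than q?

8

Directly below q: s, r, n.
One step further: x, m, u, p (7 so far).
One step further: y (8 so far).
Nothing else is reachable below q; 8 in all.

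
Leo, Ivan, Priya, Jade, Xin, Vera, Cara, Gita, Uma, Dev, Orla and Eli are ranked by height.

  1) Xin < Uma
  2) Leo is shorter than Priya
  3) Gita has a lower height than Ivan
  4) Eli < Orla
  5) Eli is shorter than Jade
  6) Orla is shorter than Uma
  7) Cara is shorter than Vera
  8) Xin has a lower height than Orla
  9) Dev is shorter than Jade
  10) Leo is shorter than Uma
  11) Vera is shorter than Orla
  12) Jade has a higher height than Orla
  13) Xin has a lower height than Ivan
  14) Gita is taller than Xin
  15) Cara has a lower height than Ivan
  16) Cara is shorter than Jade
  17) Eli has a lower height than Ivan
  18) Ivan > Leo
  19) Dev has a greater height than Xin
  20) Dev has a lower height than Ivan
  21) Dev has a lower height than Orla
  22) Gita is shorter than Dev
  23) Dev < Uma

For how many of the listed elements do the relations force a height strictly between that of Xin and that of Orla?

The relations place Xin below Orla. An element lies strictly between them when it is forced above Xin and also forced below Orla.
Above Xin: {Gita, Dev, Uma, Ivan, Jade}. Below Orla: {Cara, Vera, Gita, Eli, Dev}.
Intersection: {Gita, Dev} — 2.

2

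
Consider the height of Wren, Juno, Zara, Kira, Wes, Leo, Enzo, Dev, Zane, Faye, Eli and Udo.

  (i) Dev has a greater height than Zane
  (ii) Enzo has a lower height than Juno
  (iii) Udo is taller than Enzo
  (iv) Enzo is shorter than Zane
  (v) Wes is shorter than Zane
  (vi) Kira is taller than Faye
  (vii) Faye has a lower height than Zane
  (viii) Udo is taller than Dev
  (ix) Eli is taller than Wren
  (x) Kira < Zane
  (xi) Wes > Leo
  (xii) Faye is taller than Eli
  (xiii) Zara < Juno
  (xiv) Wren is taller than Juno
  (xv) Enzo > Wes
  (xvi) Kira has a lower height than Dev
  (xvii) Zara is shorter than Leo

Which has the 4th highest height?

Piecing the relations together gives one ordering: Zara < Leo < Wes < Enzo < Juno < Wren < Eli < Faye < Kira < Zane < Dev < Udo.
Counting 4 from the largest end gives Kira.

Kira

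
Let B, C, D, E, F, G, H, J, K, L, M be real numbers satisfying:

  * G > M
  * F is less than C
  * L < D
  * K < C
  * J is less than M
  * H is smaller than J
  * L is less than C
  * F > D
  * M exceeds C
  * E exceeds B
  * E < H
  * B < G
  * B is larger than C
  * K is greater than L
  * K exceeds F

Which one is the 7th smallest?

The consecutive relations fix a unique order: L < D < F < K < C < B < E < H < J < M < G.
The 7th smallest is E.

E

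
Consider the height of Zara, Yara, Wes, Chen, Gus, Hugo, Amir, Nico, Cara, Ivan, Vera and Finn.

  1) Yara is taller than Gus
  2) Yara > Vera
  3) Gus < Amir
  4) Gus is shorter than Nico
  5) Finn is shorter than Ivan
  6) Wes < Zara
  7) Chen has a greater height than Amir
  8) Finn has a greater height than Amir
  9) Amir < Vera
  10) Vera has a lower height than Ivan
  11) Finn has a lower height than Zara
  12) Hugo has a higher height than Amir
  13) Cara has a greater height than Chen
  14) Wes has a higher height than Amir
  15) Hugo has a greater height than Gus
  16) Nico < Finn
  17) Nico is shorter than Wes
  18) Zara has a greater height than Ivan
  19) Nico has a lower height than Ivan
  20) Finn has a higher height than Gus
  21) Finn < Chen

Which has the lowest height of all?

Gus

Chaining upward from Gus: directly above it, Amir, Nico, Hugo, Finn, Yara; then Vera, Chen, Wes, Ivan, Zara; then Cara.
That covers every other element, and nothing is given below Gus, so Gus is the lowest height.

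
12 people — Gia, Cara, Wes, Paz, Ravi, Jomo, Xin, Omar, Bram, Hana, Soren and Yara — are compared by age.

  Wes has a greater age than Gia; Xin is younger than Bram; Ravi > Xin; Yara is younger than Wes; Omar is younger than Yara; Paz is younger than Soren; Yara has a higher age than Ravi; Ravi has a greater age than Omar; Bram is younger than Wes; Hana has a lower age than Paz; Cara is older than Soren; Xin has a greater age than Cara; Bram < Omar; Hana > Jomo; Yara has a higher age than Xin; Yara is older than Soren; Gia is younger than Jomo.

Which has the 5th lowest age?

Soren

The consecutive relations fix a unique order: Gia < Jomo < Hana < Paz < Soren < Cara < Xin < Bram < Omar < Ravi < Yara < Wes.
Counting 5 from the smallest end gives Soren.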